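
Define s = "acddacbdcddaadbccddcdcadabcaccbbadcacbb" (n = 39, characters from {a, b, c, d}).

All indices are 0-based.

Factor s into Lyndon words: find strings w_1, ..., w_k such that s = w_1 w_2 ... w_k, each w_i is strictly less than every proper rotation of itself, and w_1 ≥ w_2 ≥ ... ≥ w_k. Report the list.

["acdd", "acbdcdd", "aadbccddcdcadabcaccbbadcacbb"]

emit factor 1: 'acdd' (i=0, period=4)
emit factor 2: 'acbdcdd' (i=4, period=7)
emit factor 3: 'aadbccddcdcadabcaccbbadcacbb' (i=11, period=28)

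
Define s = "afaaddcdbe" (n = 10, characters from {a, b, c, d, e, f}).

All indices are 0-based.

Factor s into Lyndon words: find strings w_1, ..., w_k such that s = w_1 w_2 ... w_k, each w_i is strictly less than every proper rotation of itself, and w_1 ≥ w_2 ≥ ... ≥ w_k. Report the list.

["af", "aaddcdbe"]

emit factor 1: 'af' (i=0, period=2)
emit factor 2: 'aaddcdbe' (i=2, period=8)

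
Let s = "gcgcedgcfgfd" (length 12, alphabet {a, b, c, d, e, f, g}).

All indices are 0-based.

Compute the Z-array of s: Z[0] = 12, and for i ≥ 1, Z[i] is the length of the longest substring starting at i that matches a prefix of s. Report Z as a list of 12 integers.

Z[0]=12
i=1: i≥r, start 0; Z[1]=0
i=2: i≥r, start 0; Z[2]=2 grow→box=[2,4)
i=3: min(r-i=1, Z[1]=0)=0; Z[3]=0
i=4: i≥r, start 0; Z[4]=0
i=5: i≥r, start 0; Z[5]=0
i=6: i≥r, start 0; Z[6]=2 grow→box=[6,8)
i=7: min(r-i=1, Z[1]=0)=0; Z[7]=0
i=8: i≥r, start 0; Z[8]=0
i=9: i≥r, start 0; Z[9]=1 grow→box=[9,10)
i=10: i≥r, start 0; Z[10]=0
i=11: i≥r, start 0; Z[11]=0

[12, 0, 2, 0, 0, 0, 2, 0, 0, 1, 0, 0]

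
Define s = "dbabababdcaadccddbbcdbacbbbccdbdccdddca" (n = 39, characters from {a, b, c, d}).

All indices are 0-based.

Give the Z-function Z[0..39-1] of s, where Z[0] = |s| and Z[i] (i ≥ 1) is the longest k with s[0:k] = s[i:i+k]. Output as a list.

[39, 0, 0, 0, 0, 0, 0, 0, 1, 0, 0, 0, 1, 0, 0, 1, 2, 0, 0, 0, 3, 0, 0, 0, 0, 0, 0, 0, 0, 2, 0, 1, 0, 0, 1, 1, 1, 0, 0]

Z[0]=39
i=1: i≥r, start 0; Z[1]=0
i=2: i≥r, start 0; Z[2]=0
i=3: i≥r, start 0; Z[3]=0
i=4: i≥r, start 0; Z[4]=0
i=5: i≥r, start 0; Z[5]=0
i=6: i≥r, start 0; Z[6]=0
i=7: i≥r, start 0; Z[7]=0
i=8: i≥r, start 0; Z[8]=1 scan→box=[8,9)
i=9: i≥r, start 0; Z[9]=0
i=10: i≥r, start 0; Z[10]=0
i=11: i≥r, start 0; Z[11]=0
i=12: i≥r, start 0; Z[12]=1 scan→box=[12,13)
i=13: i≥r, start 0; Z[13]=0
i=14: i≥r, start 0; Z[14]=0
i=15: i≥r, start 0; Z[15]=1 scan→box=[15,16)
i=16: i≥r, start 0; Z[16]=2 scan→box=[16,18)
i=17: min(r-i=1, Z[1]=0)=0; Z[17]=0
i=18: i≥r, start 0; Z[18]=0
i=19: i≥r, start 0; Z[19]=0
i=20: i≥r, start 0; Z[20]=3 scan→box=[20,23)
i=21: min(r-i=2, Z[1]=0)=0; Z[21]=0
i=22: min(r-i=1, Z[2]=0)=0; Z[22]=0
i=23: i≥r, start 0; Z[23]=0
i=24: i≥r, start 0; Z[24]=0
i=25: i≥r, start 0; Z[25]=0
i=26: i≥r, start 0; Z[26]=0
i=27: i≥r, start 0; Z[27]=0
i=28: i≥r, start 0; Z[28]=0
i=29: i≥r, start 0; Z[29]=2 scan→box=[29,31)
i=30: min(r-i=1, Z[1]=0)=0; Z[30]=0
i=31: i≥r, start 0; Z[31]=1 scan→box=[31,32)
i=32: i≥r, start 0; Z[32]=0
i=33: i≥r, start 0; Z[33]=0
i=34: i≥r, start 0; Z[34]=1 scan→box=[34,35)
i=35: i≥r, start 0; Z[35]=1 scan→box=[35,36)
i=36: i≥r, start 0; Z[36]=1 scan→box=[36,37)
i=37: i≥r, start 0; Z[37]=0
i=38: i≥r, start 0; Z[38]=0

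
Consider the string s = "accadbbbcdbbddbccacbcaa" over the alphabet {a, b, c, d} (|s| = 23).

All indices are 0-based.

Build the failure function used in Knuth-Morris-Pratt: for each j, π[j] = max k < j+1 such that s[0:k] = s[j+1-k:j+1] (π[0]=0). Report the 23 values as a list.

π[0] = 0
j=1 s[j]='c': π[1]=0 (border '')
j=2 s[j]='c': π[2]=0 (border '')
j=3 s[j]='a': π[3]=1 (border 'a')
j=4 s[j]='d': k: 1→0; π[4]=0 (border '')
j=5 s[j]='b': π[5]=0 (border '')
j=6 s[j]='b': π[6]=0 (border '')
j=7 s[j]='b': π[7]=0 (border '')
j=8 s[j]='c': π[8]=0 (border '')
j=9 s[j]='d': π[9]=0 (border '')
j=10 s[j]='b': π[10]=0 (border '')
j=11 s[j]='b': π[11]=0 (border '')
j=12 s[j]='d': π[12]=0 (border '')
j=13 s[j]='d': π[13]=0 (border '')
j=14 s[j]='b': π[14]=0 (border '')
j=15 s[j]='c': π[15]=0 (border '')
j=16 s[j]='c': π[16]=0 (border '')
j=17 s[j]='a': π[17]=1 (border 'a')
j=18 s[j]='c': π[18]=2 (border 'ac')
j=19 s[j]='b': k: 2→0; π[19]=0 (border '')
j=20 s[j]='c': π[20]=0 (border '')
j=21 s[j]='a': π[21]=1 (border 'a')
j=22 s[j]='a': k: 1→0; π[22]=1 (border 'a')

[0, 0, 0, 1, 0, 0, 0, 0, 0, 0, 0, 0, 0, 0, 0, 0, 0, 1, 2, 0, 0, 1, 1]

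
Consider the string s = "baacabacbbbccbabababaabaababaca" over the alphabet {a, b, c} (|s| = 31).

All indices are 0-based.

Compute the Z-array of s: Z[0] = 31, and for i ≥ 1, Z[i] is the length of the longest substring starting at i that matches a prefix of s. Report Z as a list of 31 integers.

[31, 0, 0, 0, 0, 2, 0, 0, 1, 1, 1, 0, 0, 2, 0, 2, 0, 2, 0, 3, 0, 0, 3, 0, 0, 2, 0, 2, 0, 0, 0]

Z[0]=31
i=1: outside box; Z[1]=0
i=2: outside box; Z[2]=0
i=3: outside box; Z[3]=0
i=4: outside box; Z[4]=0
i=5: outside box; Z[5]=2 extend→box=[5,7)
i=6: min(r-i=1, Z[1]=0)=0; Z[6]=0
i=7: outside box; Z[7]=0
i=8: outside box; Z[8]=1 extend→box=[8,9)
i=9: outside box; Z[9]=1 extend→box=[9,10)
i=10: outside box; Z[10]=1 extend→box=[10,11)
i=11: outside box; Z[11]=0
i=12: outside box; Z[12]=0
i=13: outside box; Z[13]=2 extend→box=[13,15)
i=14: min(r-i=1, Z[1]=0)=0; Z[14]=0
i=15: outside box; Z[15]=2 extend→box=[15,17)
i=16: min(r-i=1, Z[1]=0)=0; Z[16]=0
i=17: outside box; Z[17]=2 extend→box=[17,19)
i=18: min(r-i=1, Z[1]=0)=0; Z[18]=0
i=19: outside box; Z[19]=3 extend→box=[19,22)
i=20: min(r-i=2, Z[1]=0)=0; Z[20]=0
i=21: min(r-i=1, Z[2]=0)=0; Z[21]=0
i=22: outside box; Z[22]=3 extend→box=[22,25)
i=23: min(r-i=2, Z[1]=0)=0; Z[23]=0
i=24: min(r-i=1, Z[2]=0)=0; Z[24]=0
i=25: outside box; Z[25]=2 extend→box=[25,27)
i=26: min(r-i=1, Z[1]=0)=0; Z[26]=0
i=27: outside box; Z[27]=2 extend→box=[27,29)
i=28: min(r-i=1, Z[1]=0)=0; Z[28]=0
i=29: outside box; Z[29]=0
i=30: outside box; Z[30]=0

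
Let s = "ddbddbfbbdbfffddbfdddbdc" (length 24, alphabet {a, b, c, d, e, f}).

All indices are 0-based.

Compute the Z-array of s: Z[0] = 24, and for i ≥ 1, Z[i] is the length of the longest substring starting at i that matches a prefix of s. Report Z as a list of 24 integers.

Z[0]=24
i=1: outside box; Z[1]=1 extend→box=[1,2)
i=2: outside box; Z[2]=0
i=3: outside box; Z[3]=3 extend→box=[3,6)
i=4: min(r-i=2, Z[1]=1)=1; Z[4]=1
i=5: min(r-i=1, Z[2]=0)=0; Z[5]=0
i=6: outside box; Z[6]=0
i=7: outside box; Z[7]=0
i=8: outside box; Z[8]=0
i=9: outside box; Z[9]=1 extend→box=[9,10)
i=10: outside box; Z[10]=0
i=11: outside box; Z[11]=0
i=12: outside box; Z[12]=0
i=13: outside box; Z[13]=0
i=14: outside box; Z[14]=3 extend→box=[14,17)
i=15: min(r-i=2, Z[1]=1)=1; Z[15]=1
i=16: min(r-i=1, Z[2]=0)=0; Z[16]=0
i=17: outside box; Z[17]=0
i=18: outside box; Z[18]=2 extend→box=[18,20)
i=19: min(r-i=1, Z[1]=1)=1; Z[19]=4 extend→box=[19,23)
i=20: min(r-i=3, Z[1]=1)=1; Z[20]=1
i=21: min(r-i=2, Z[2]=0)=0; Z[21]=0
i=22: min(r-i=1, Z[3]=3)=1; Z[22]=1
i=23: outside box; Z[23]=0

[24, 1, 0, 3, 1, 0, 0, 0, 0, 1, 0, 0, 0, 0, 3, 1, 0, 0, 2, 4, 1, 0, 1, 0]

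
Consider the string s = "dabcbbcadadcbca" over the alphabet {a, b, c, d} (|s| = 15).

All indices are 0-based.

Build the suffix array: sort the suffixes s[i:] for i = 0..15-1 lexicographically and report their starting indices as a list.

sorted suffixes:
  #0 SA[0]=14  'a'
  #1 SA[1]=1  'abcbbcadadcbca'
  #2 SA[2]=7  'adadcbca'
  #3 SA[3]=9  'adcbca'
  #4 SA[4]=4  'bbcadadcbca'
  #5 SA[5]=12  'bca'
  #6 SA[6]=5  'bcadadcbca'
  #7 SA[7]=2  'bcbbcadadcbca'
  #8 SA[8]=13  'ca'
  #9 SA[9]=6  'cadadcbca'
  #10 SA[10]=3  'cbbcadadcbca'
  #11 SA[11]=11  'cbca'
  #12 SA[12]=0  'dabcbbcadadcbca'
  #13 SA[13]=8  'dadcbca'
  #14 SA[14]=10  'dcbca'

[14, 1, 7, 9, 4, 12, 5, 2, 13, 6, 3, 11, 0, 8, 10]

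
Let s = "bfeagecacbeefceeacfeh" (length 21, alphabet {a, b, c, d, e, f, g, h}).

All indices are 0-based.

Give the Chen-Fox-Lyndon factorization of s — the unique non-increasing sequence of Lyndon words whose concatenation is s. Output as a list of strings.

["bfe", "agec", "acbeefceeacfeh"]

emit factor 1: 'bfe' (i=0, period=3)
emit factor 2: 'agec' (i=3, period=4)
emit factor 3: 'acbeefceeacfeh' (i=7, period=14)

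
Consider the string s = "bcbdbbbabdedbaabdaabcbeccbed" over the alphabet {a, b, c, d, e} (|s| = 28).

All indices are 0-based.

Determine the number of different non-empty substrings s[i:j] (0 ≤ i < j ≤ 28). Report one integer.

366

rank→(start, suffix):
  0 → (17, 'aabcbeccbed')
  1 → (13, 'aabdaabcbeccbed')
  2 → (18, 'abcbeccbed')
  3 → (14, 'abdaabcbeccbed')
  4 → (7, 'abdedbaabdaabcbeccbed')
  5 → (12, 'baabdaabcbeccbed')
  6 → (6, 'babdedbaabdaabcbeccbed')
  7 → (5, 'bbabdedbaabdaabcbeccbed')
  8 → (4, 'bbbabdedbaabdaabcbeccbed')
  9 → (0, 'bcbdbbbabdedbaabdaabcbeccbed')
  10 → (19, 'bcbeccbed')
  11 → (15, 'bdaabcbeccbed')
  12 → (2, 'bdbbbabdedbaabdaabcbeccbed')
  13 → (8, 'bdedbaabdaabcbeccbed')
  14 → (21, 'beccbed')
  15 → (25, 'bed')
  16 → (1, 'cbdbbbabdedbaabdaabcbeccbed')
  17 → (20, 'cbeccbed')
  18 → (24, 'cbed')
  19 → (23, 'ccbed')
  20 → (27, 'd')
  21 → (16, 'daabcbeccbed')
  22 → (11, 'dbaabdaabcbeccbed')
  23 → (3, 'dbbbabdedbaabdaabcbeccbed')
  24 → (9, 'dedbaabdaabcbeccbed')
  25 → (22, 'eccbed')
  26 → (26, 'ed')
  27 → (10, 'edbaabdaabcbeccbed')

SA = [17, 13, 18, 14, 7, 12, 6, 5, 4, 0, 19, 15, 2, 8, 21, 25, 1, 20, 24, 23, 27, 16, 11, 3, 9, 22, 26, 10]
i: (SA[i-1],SA[i]) lcp shared
  1: (17,13) 3 'aab'
  2: (13,18) 1 'a'
  3: (18,14) 2 'ab'
  4: (14,7) 3 'abd'
  5: (7,12) 0 ''
  6: (12,6) 2 'ba'
  7: (6,5) 1 'b'
  8: (5,4) 2 'bb'
  9: (4,0) 1 'b'
  10: (0,19) 3 'bcb'
  11: (19,15) 1 'b'
  12: (15,2) 2 'bd'
  13: (2,8) 2 'bd'
  14: (8,21) 1 'b'
  15: (21,25) 2 'be'
  16: (25,1) 0 ''
  17: (1,20) 2 'cb'
  18: (20,24) 3 'cbe'
  19: (24,23) 1 'c'
  20: (23,27) 0 ''
  21: (27,16) 1 'd'
  22: (16,11) 1 'd'
  23: (11,3) 2 'db'
  24: (3,9) 1 'd'
  25: (9,22) 0 ''
  26: (22,26) 1 'e'
  27: (26,10) 2 'ed'

n(n+1)/2 = 28·29/2 = 406
Σ LCP = 0 + 3 + 1 + 2 + 3 + 0 + 2 + 1 + 2 + 1 + 3 + 1 + 2 + 2 + 1 + 2 + 0 + 2 + 3 + 1 + 0 + 1 + 1 + 2 + 1 + 0 + 1 + 2 = 40
distinct = 406 − 40 = 366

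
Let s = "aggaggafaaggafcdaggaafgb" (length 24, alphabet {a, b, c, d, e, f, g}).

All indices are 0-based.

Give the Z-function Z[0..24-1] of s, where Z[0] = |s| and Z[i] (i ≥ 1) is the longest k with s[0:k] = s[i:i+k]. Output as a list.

[24, 0, 0, 4, 0, 0, 1, 0, 1, 4, 0, 0, 1, 0, 0, 0, 4, 0, 0, 1, 1, 0, 0, 0]

Z[0]=24
i=1: fresh scan; Z[1]=0
i=2: fresh scan; Z[2]=0
i=3: fresh scan; Z[3]=4 extend→box=[3,7)
i=4: min(r-i=3, Z[1]=0)=0; Z[4]=0
i=5: min(r-i=2, Z[2]=0)=0; Z[5]=0
i=6: min(r-i=1, Z[3]=4)=1; Z[6]=1
i=7: fresh scan; Z[7]=0
i=8: fresh scan; Z[8]=1 extend→box=[8,9)
i=9: fresh scan; Z[9]=4 extend→box=[9,13)
i=10: min(r-i=3, Z[1]=0)=0; Z[10]=0
i=11: min(r-i=2, Z[2]=0)=0; Z[11]=0
i=12: min(r-i=1, Z[3]=4)=1; Z[12]=1
i=13: fresh scan; Z[13]=0
i=14: fresh scan; Z[14]=0
i=15: fresh scan; Z[15]=0
i=16: fresh scan; Z[16]=4 extend→box=[16,20)
i=17: min(r-i=3, Z[1]=0)=0; Z[17]=0
i=18: min(r-i=2, Z[2]=0)=0; Z[18]=0
i=19: min(r-i=1, Z[3]=4)=1; Z[19]=1
i=20: fresh scan; Z[20]=1 extend→box=[20,21)
i=21: fresh scan; Z[21]=0
i=22: fresh scan; Z[22]=0
i=23: fresh scan; Z[23]=0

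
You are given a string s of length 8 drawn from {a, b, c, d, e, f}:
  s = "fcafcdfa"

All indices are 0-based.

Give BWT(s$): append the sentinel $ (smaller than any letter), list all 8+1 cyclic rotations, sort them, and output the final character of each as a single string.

afcffcd$a

rank  rotation   last
    0  $fcafcdfa  a
    1  a$fcafcdf  f
    2  afcdfa$fc  c
    3  cafcdfa$f  f
    4  cdfa$fcaf  f
    5  dfa$fcafc  c
    6  fa$fcafcd  d
    7  fcafcdfa$  $
    8  fcdfa$fca  a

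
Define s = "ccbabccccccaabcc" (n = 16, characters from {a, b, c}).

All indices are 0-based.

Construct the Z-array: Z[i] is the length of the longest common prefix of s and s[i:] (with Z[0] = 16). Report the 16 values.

[16, 1, 0, 0, 0, 2, 2, 2, 2, 2, 1, 0, 0, 0, 2, 1]

Z[0]=16
i=1: outside box; Z[1]=1 grow→box=[1,2)
i=2: outside box; Z[2]=0
i=3: outside box; Z[3]=0
i=4: outside box; Z[4]=0
i=5: outside box; Z[5]=2 grow→box=[5,7)
i=6: min(r-i=1, Z[1]=1)=1; Z[6]=2 grow→box=[6,8)
i=7: min(r-i=1, Z[1]=1)=1; Z[7]=2 grow→box=[7,9)
i=8: min(r-i=1, Z[1]=1)=1; Z[8]=2 grow→box=[8,10)
i=9: min(r-i=1, Z[1]=1)=1; Z[9]=2 grow→box=[9,11)
i=10: min(r-i=1, Z[1]=1)=1; Z[10]=1
i=11: outside box; Z[11]=0
i=12: outside box; Z[12]=0
i=13: outside box; Z[13]=0
i=14: outside box; Z[14]=2 grow→box=[14,16)
i=15: min(r-i=1, Z[1]=1)=1; Z[15]=1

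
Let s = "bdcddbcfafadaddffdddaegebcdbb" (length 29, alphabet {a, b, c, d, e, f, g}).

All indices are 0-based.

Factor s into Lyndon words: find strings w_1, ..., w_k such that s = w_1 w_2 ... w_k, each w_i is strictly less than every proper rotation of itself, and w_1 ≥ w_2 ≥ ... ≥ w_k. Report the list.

["bdcdd", "bcf", "af", "adaddffdddaegebcdbb"]

emit factor 1: 'bdcdd' (i=0, period=5)
emit factor 2: 'bcf' (i=5, period=3)
emit factor 3: 'af' (i=8, period=2)
emit factor 4: 'adaddffdddaegebcdbb' (i=10, period=19)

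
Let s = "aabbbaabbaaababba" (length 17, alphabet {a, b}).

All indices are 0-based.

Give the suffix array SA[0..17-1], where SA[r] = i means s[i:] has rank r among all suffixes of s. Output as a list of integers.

[16, 9, 10, 5, 0, 11, 13, 6, 1, 15, 8, 4, 12, 14, 7, 3, 2]

rank | idx | suffix
   0 |  16 | a
   1 |   9 | aaababba
   2 |  10 | aababba
   3 |   5 | aabbaaababba
   4 |   0 | aabbbaabbaaababba
   5 |  11 | ababba
   6 |  13 | abba
   7 |   6 | abbaaababba
   8 |   1 | abbbaabbaaababba
   9 |  15 | ba
  10 |   8 | baaababba
  11 |   4 | baabbaaababba
  12 |  12 | babba
  13 |  14 | bba
  14 |   7 | bbaaababba
  15 |   3 | bbaabbaaababba
  16 |   2 | bbbaabbaaababba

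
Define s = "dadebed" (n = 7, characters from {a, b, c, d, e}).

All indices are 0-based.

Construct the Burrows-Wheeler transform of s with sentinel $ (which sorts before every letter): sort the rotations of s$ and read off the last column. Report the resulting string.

rank  rotation  last
    0  $dadebed  d
    1  adebed$d  d
    2  bed$dade  e
    3  d$dadebe  e
    4  dadebed$  $
    5  debed$da  a
    6  ebed$dad  d
    7  ed$dadeb  b

ddee$adb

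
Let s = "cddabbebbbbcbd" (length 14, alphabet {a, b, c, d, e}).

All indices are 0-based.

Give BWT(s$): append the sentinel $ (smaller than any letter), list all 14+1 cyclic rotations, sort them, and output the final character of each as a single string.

ddebbabcbb$bdcb

rank  rotation         last
    0  $cddabbebbbbcbd  d
    1  abbebbbbcbd$cdd  d
    2  bbbbcbd$cddabbe  e
    3  bbbcbd$cddabbeb  b
    4  bbcbd$cddabbebb  b
    5  bbebbbbcbd$cdda  a
    6  bcbd$cddabbebbb  b
    7  bd$cddabbebbbbc  c
    8  bebbbbcbd$cddab  b
    9  cbd$cddabbebbbb  b
   10  cddabbebbbbcbd$  $
   11  d$cddabbebbbbcb  b
   12  dabbebbbbcbd$cd  d
   13  ddabbebbbbcbd$c  c
   14  ebbbbcbd$cddabb  b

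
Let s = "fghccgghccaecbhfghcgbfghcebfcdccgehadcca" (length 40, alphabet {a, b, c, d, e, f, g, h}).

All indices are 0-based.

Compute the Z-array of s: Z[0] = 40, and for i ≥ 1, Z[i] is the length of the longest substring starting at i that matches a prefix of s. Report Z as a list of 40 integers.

[40, 0, 0, 0, 0, 0, 0, 0, 0, 0, 0, 0, 0, 0, 0, 4, 0, 0, 0, 0, 0, 4, 0, 0, 0, 0, 0, 1, 0, 0, 0, 0, 0, 0, 0, 0, 0, 0, 0, 0]

Z[0]=40
i=1: i≥r, start 0; Z[1]=0
i=2: i≥r, start 0; Z[2]=0
i=3: i≥r, start 0; Z[3]=0
i=4: i≥r, start 0; Z[4]=0
i=5: i≥r, start 0; Z[5]=0
i=6: i≥r, start 0; Z[6]=0
i=7: i≥r, start 0; Z[7]=0
i=8: i≥r, start 0; Z[8]=0
i=9: i≥r, start 0; Z[9]=0
i=10: i≥r, start 0; Z[10]=0
i=11: i≥r, start 0; Z[11]=0
i=12: i≥r, start 0; Z[12]=0
i=13: i≥r, start 0; Z[13]=0
i=14: i≥r, start 0; Z[14]=0
i=15: i≥r, start 0; Z[15]=4 grow→box=[15,19)
i=16: min(r-i=3, Z[1]=0)=0; Z[16]=0
i=17: min(r-i=2, Z[2]=0)=0; Z[17]=0
i=18: min(r-i=1, Z[3]=0)=0; Z[18]=0
i=19: i≥r, start 0; Z[19]=0
i=20: i≥r, start 0; Z[20]=0
i=21: i≥r, start 0; Z[21]=4 grow→box=[21,25)
i=22: min(r-i=3, Z[1]=0)=0; Z[22]=0
i=23: min(r-i=2, Z[2]=0)=0; Z[23]=0
i=24: min(r-i=1, Z[3]=0)=0; Z[24]=0
i=25: i≥r, start 0; Z[25]=0
i=26: i≥r, start 0; Z[26]=0
i=27: i≥r, start 0; Z[27]=1 grow→box=[27,28)
i=28: i≥r, start 0; Z[28]=0
i=29: i≥r, start 0; Z[29]=0
i=30: i≥r, start 0; Z[30]=0
i=31: i≥r, start 0; Z[31]=0
i=32: i≥r, start 0; Z[32]=0
i=33: i≥r, start 0; Z[33]=0
i=34: i≥r, start 0; Z[34]=0
i=35: i≥r, start 0; Z[35]=0
i=36: i≥r, start 0; Z[36]=0
i=37: i≥r, start 0; Z[37]=0
i=38: i≥r, start 0; Z[38]=0
i=39: i≥r, start 0; Z[39]=0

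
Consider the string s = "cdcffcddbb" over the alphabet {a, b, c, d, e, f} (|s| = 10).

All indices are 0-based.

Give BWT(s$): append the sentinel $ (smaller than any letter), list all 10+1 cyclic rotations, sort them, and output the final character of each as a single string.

bbd$fddccfc

rank  rotation     last
    0  $cdcffcddbb  b
    1  b$cdcffcddb  b
    2  bb$cdcffcdd  d
    3  cdcffcddbb$  $
    4  cddbb$cdcff  f
    5  cffcddbb$cd  d
    6  dbb$cdcffcd  d
    7  dcffcddbb$c  c
    8  ddbb$cdcffc  c
    9  fcddbb$cdcf  f
   10  ffcddbb$cdc  c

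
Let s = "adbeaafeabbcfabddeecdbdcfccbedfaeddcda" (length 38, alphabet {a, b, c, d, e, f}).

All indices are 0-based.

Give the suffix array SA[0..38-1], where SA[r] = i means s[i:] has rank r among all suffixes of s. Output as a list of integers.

[37, 4, 8, 13, 0, 31, 5, 9, 10, 21, 14, 2, 27, 26, 25, 35, 19, 11, 23, 36, 20, 1, 34, 22, 33, 15, 16, 29, 3, 7, 18, 32, 28, 17, 12, 30, 24, 6]

rank | idx | suffix
   0 |  37 | a
   1 |   4 | aafeabbcfabddeecdbdcfccbedfaeddcda
   2 |   8 | abbcfabddeecdbdcfccbedfaeddcda
   3 |  13 | abddeecdbdcfccbedfaeddcda
   4 |   0 | adbeaafeabbcfabddeecdbdcfccbedfaeddcda
   5 |  31 | aeddcda
   6 |   5 | afeabbcfabddeecdbdcfccbedfaeddcda
   7 |   9 | bbcfabddeecdbdcfccbedfaeddcda
   8 |  10 | bcfabddeecdbdcfccbedfaeddcda
   9 |  21 | bdcfccbedfaeddcda
  10 |  14 | bddeecdbdcfccbedfaeddcda
  11 |   2 | beaafeabbcfabddeecdbdcfccbedfaeddcda
  12 |  27 | bedfaeddcda
  13 |  26 | cbedfaeddcda
  14 |  25 | ccbedfaeddcda
  15 |  35 | cda
  16 |  19 | cdbdcfccbedfaeddcda
  17 |  11 | cfabddeecdbdcfccbedfaeddcda
  18 |  23 | cfccbedfaeddcda
  19 |  36 | da
  20 |  20 | dbdcfccbedfaeddcda
  21 |   1 | dbeaafeabbcfabddeecdbdcfccbedfaeddcda
  22 |  34 | dcda
  23 |  22 | dcfccbedfaeddcda
  24 |  33 | ddcda
  25 |  15 | ddeecdbdcfccbedfaeddcda
  26 |  16 | deecdbdcfccbedfaeddcda
  27 |  29 | dfaeddcda
  28 |   3 | eaafeabbcfabddeecdbdcfccbedfaeddcda
  29 |   7 | eabbcfabddeecdbdcfccbedfaeddcda
  30 |  18 | ecdbdcfccbedfaeddcda
  31 |  32 | eddcda
  32 |  28 | edfaeddcda
  33 |  17 | eecdbdcfccbedfaeddcda
  34 |  12 | fabddeecdbdcfccbedfaeddcda
  35 |  30 | faeddcda
  36 |  24 | fccbedfaeddcda
  37 |   6 | feabbcfabddeecdbdcfccbedfaeddcda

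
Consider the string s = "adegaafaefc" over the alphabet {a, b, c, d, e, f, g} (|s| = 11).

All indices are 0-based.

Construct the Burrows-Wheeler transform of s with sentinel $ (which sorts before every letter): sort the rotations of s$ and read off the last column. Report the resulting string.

cg$fafaadaee

rank  rotation      last
    0  $adegaafaefc  c
    1  aafaefc$adeg  g
    2  adegaafaefc$  $
    3  aefc$adegaaf  f
    4  afaefc$adega  a
    5  c$adegaafaef  f
    6  degaafaefc$a  a
    7  efc$adegaafa  a
    8  egaafaefc$ad  d
    9  faefc$adegaa  a
   10  fc$adegaafae  e
   11  gaafaefc$ade  e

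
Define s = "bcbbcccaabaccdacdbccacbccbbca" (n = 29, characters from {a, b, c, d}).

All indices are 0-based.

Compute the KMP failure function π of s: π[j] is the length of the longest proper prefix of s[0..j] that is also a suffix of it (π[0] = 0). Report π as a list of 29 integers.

π[0] = 0
j=1 s[j]='c': π[1]=0 (border '')
j=2 s[j]='b': π[2]=1 (border 'b')
j=3 s[j]='b': k: 1→0; π[3]=1 (border 'b')
j=4 s[j]='c': π[4]=2 (border 'bc')
j=5 s[j]='c': k: 2→0; π[5]=0 (border '')
j=6 s[j]='c': π[6]=0 (border '')
j=7 s[j]='a': π[7]=0 (border '')
j=8 s[j]='a': π[8]=0 (border '')
j=9 s[j]='b': π[9]=1 (border 'b')
j=10 s[j]='a': k: 1→0; π[10]=0 (border '')
j=11 s[j]='c': π[11]=0 (border '')
j=12 s[j]='c': π[12]=0 (border '')
j=13 s[j]='d': π[13]=0 (border '')
j=14 s[j]='a': π[14]=0 (border '')
j=15 s[j]='c': π[15]=0 (border '')
j=16 s[j]='d': π[16]=0 (border '')
j=17 s[j]='b': π[17]=1 (border 'b')
j=18 s[j]='c': π[18]=2 (border 'bc')
j=19 s[j]='c': k: 2→0; π[19]=0 (border '')
j=20 s[j]='a': π[20]=0 (border '')
j=21 s[j]='c': π[21]=0 (border '')
j=22 s[j]='b': π[22]=1 (border 'b')
j=23 s[j]='c': π[23]=2 (border 'bc')
j=24 s[j]='c': k: 2→0; π[24]=0 (border '')
j=25 s[j]='b': π[25]=1 (border 'b')
j=26 s[j]='b': k: 1→0; π[26]=1 (border 'b')
j=27 s[j]='c': π[27]=2 (border 'bc')
j=28 s[j]='a': k: 2→0; π[28]=0 (border '')

[0, 0, 1, 1, 2, 0, 0, 0, 0, 1, 0, 0, 0, 0, 0, 0, 0, 1, 2, 0, 0, 0, 1, 2, 0, 1, 1, 2, 0]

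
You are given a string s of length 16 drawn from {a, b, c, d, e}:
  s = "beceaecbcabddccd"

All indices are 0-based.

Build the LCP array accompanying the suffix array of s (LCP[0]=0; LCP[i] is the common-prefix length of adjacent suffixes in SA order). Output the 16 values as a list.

rank | idx | suffix
   0 |   9 | abddccd
   1 |   4 | aecbcabddccd
   2 |   7 | bcabddccd
   3 |  10 | bddccd
   4 |   0 | beceaecbcabddccd
   5 |   8 | cabddccd
   6 |   6 | cbcabddccd
   7 |  13 | ccd
   8 |  14 | cd
   9 |   2 | ceaecbcabddccd
  10 |  15 | d
  11 |  12 | dccd
  12 |  11 | ddccd
  13 |   3 | eaecbcabddccd
  14 |   5 | ecbcabddccd
  15 |   1 | eceaecbcabddccd

SA = [9, 4, 7, 10, 0, 8, 6, 13, 14, 2, 15, 12, 11, 3, 5, 1]
rank  pair      lcp
   1  s[9:],s[4:]  1  'a'
   2  s[4:],s[7:]  0  ''
   3  s[7:],s[10:]  1  'b'
   4  s[10:],s[0:]  1  'b'
   5  s[0:],s[8:]  0  ''
   6  s[8:],s[6:]  1  'c'
   7  s[6:],s[13:]  1  'c'
   8  s[13:],s[14:]  1  'c'
   9  s[14:],s[2:]  1  'c'
  10  s[2:],s[15:]  0  ''
  11  s[15:],s[12:]  1  'd'
  12  s[12:],s[11:]  1  'd'
  13  s[11:],s[3:]  0  ''
  14  s[3:],s[5:]  1  'e'
  15  s[5:],s[1:]  2  'ec'

[0, 1, 0, 1, 1, 0, 1, 1, 1, 1, 0, 1, 1, 0, 1, 2]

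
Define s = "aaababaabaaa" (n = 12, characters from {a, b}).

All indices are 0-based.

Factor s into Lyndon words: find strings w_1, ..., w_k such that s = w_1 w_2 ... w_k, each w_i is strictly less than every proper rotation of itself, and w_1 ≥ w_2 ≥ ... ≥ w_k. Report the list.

emit factor 1: 'aaababaab' (i=0, period=9)
emit factor 2: 'a' (i=9, period=1)
emit factor 3: 'a' (i=10, period=1)
emit factor 4: 'a' (i=11, period=1)

["aaababaab", "a", "a", "a"]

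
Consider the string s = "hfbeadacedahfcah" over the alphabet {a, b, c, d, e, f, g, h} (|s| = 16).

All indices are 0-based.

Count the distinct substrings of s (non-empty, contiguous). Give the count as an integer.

124

rank→(start, suffix):
  0 → (6, 'acedahfcah')
  1 → (4, 'adacedahfcah')
  2 → (14, 'ah')
  3 → (10, 'ahfcah')
  4 → (2, 'beadacedahfcah')
  5 → (13, 'cah')
  6 → (7, 'cedahfcah')
  7 → (5, 'dacedahfcah')
  8 → (9, 'dahfcah')
  9 → (3, 'eadacedahfcah')
  10 → (8, 'edahfcah')
  11 → (1, 'fbeadacedahfcah')
  12 → (12, 'fcah')
  13 → (15, 'h')
  14 → (0, 'hfbeadacedahfcah')
  15 → (11, 'hfcah')

SA = [6, 4, 14, 10, 2, 13, 7, 5, 9, 3, 8, 1, 12, 15, 0, 11]
i: (SA[i-1],SA[i]) lcp shared
  1: (6,4) 1 'a'
  2: (4,14) 1 'a'
  3: (14,10) 2 'ah'
  4: (10,2) 0 ''
  5: (2,13) 0 ''
  6: (13,7) 1 'c'
  7: (7,5) 0 ''
  8: (5,9) 2 'da'
  9: (9,3) 0 ''
  10: (3,8) 1 'e'
  11: (8,1) 0 ''
  12: (1,12) 1 'f'
  13: (12,15) 0 ''
  14: (15,0) 1 'h'
  15: (0,11) 2 'hf'

n(n+1)/2 = 16·17/2 = 136
Σ LCP = 0 + 1 + 1 + 2 + 0 + 0 + 1 + 0 + 2 + 0 + 1 + 0 + 1 + 0 + 1 + 2 = 12
distinct = 136 − 12 = 124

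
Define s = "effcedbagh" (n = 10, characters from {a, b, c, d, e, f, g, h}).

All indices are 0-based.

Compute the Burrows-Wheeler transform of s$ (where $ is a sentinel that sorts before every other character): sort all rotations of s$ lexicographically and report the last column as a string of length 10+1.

rank  rotation     last
    0  $effcedbagh  h
    1  agh$effcedb  b
    2  bagh$effced  d
    3  cedbagh$eff  f
    4  dbagh$effce  e
    5  edbagh$effc  c
    6  effcedbagh$  $
    7  fcedbagh$ef  f
    8  ffcedbagh$e  e
    9  gh$effcedba  a
   10  h$effcedbag  g

hbdfec$feag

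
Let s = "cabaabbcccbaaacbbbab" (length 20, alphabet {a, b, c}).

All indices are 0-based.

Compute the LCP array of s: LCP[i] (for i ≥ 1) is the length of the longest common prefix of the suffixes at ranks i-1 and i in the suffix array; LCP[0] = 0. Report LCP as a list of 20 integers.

[0, 2, 2, 1, 2, 2, 1, 0, 1, 3, 2, 1, 2, 2, 1, 0, 1, 2, 1, 2]

sorted suffixes:
  #0 SA[0]=11  'aaacbbbab'
  #1 SA[1]=3  'aabbcccbaaacbbbab'
  #2 SA[2]=12  'aacbbbab'
  #3 SA[3]=18  'ab'
  #4 SA[4]=1  'abaabbcccbaaacbbbab'
  #5 SA[5]=4  'abbcccbaaacbbbab'
  #6 SA[6]=13  'acbbbab'
  #7 SA[7]=19  'b'
  #8 SA[8]=10  'baaacbbbab'
  #9 SA[9]=2  'baabbcccbaaacbbbab'
  #10 SA[10]=17  'bab'
  #11 SA[11]=16  'bbab'
  #12 SA[12]=15  'bbbab'
  #13 SA[13]=5  'bbcccbaaacbbbab'
  #14 SA[14]=6  'bcccbaaacbbbab'
  #15 SA[15]=0  'cabaabbcccbaaacbbbab'
  #16 SA[16]=9  'cbaaacbbbab'
  #17 SA[17]=14  'cbbbab'
  #18 SA[18]=8  'ccbaaacbbbab'
  #19 SA[19]=7  'cccbaaacbbbab'

SA = [11, 3, 12, 18, 1, 4, 13, 19, 10, 2, 17, 16, 15, 5, 6, 0, 9, 14, 8, 7]
rank  pair      lcp
   1  s[11:],s[3:]  2  'aa'
   2  s[3:],s[12:]  2  'aa'
   3  s[12:],s[18:]  1  'a'
   4  s[18:],s[1:]  2  'ab'
   5  s[1:],s[4:]  2  'ab'
   6  s[4:],s[13:]  1  'a'
   7  s[13:],s[19:]  0  ''
   8  s[19:],s[10:]  1  'b'
   9  s[10:],s[2:]  3  'baa'
  10  s[2:],s[17:]  2  'ba'
  11  s[17:],s[16:]  1  'b'
  12  s[16:],s[15:]  2  'bb'
  13  s[15:],s[5:]  2  'bb'
  14  s[5:],s[6:]  1  'b'
  15  s[6:],s[0:]  0  ''
  16  s[0:],s[9:]  1  'c'
  17  s[9:],s[14:]  2  'cb'
  18  s[14:],s[8:]  1  'c'
  19  s[8:],s[7:]  2  'cc'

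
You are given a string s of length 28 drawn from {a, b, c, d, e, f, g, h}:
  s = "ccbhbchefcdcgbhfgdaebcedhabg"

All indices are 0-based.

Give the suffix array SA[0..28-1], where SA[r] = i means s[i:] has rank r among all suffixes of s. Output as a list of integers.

[25, 18, 20, 4, 26, 2, 13, 1, 0, 9, 21, 11, 5, 17, 10, 23, 19, 22, 7, 8, 15, 27, 12, 16, 24, 3, 6, 14]

sorted suffixes:
  #0 SA[0]=25  'abg'
  #1 SA[1]=18  'aebcedhabg'
  #2 SA[2]=20  'bcedhabg'
  #3 SA[3]=4  'bchefcdcgbhfgdaebcedhabg'
  #4 SA[4]=26  'bg'
  #5 SA[5]=2  'bhbchefcdcgbhfgdaebcedhabg'
  #6 SA[6]=13  'bhfgdaebcedhabg'
  #7 SA[7]=1  'cbhbchefcdcgbhfgdaebcedhabg'
  #8 SA[8]=0  'ccbhbchefcdcgbhfgdaebcedhabg'
  #9 SA[9]=9  'cdcgbhfgdaebcedhabg'
  #10 SA[10]=21  'cedhabg'
  #11 SA[11]=11  'cgbhfgdaebcedhabg'
  #12 SA[12]=5  'chefcdcgbhfgdaebcedhabg'
  #13 SA[13]=17  'daebcedhabg'
  #14 SA[14]=10  'dcgbhfgdaebcedhabg'
  #15 SA[15]=23  'dhabg'
  #16 SA[16]=19  'ebcedhabg'
  #17 SA[17]=22  'edhabg'
  #18 SA[18]=7  'efcdcgbhfgdaebcedhabg'
  #19 SA[19]=8  'fcdcgbhfgdaebcedhabg'
  #20 SA[20]=15  'fgdaebcedhabg'
  #21 SA[21]=27  'g'
  #22 SA[22]=12  'gbhfgdaebcedhabg'
  #23 SA[23]=16  'gdaebcedhabg'
  #24 SA[24]=24  'habg'
  #25 SA[25]=3  'hbchefcdcgbhfgdaebcedhabg'
  #26 SA[26]=6  'hefcdcgbhfgdaebcedhabg'
  #27 SA[27]=14  'hfgdaebcedhabg'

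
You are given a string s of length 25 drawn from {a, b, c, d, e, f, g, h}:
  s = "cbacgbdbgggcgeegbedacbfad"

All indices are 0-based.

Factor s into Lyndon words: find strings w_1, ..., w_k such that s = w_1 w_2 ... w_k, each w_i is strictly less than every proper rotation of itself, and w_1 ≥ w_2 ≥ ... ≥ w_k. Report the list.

emit factor 1: 'c' (i=0, period=1)
emit factor 2: 'b' (i=1, period=1)
emit factor 3: 'acgbdbgggcgeegbed' (i=2, period=17)
emit factor 4: 'acbfad' (i=19, period=6)

["c", "b", "acgbdbgggcgeegbed", "acbfad"]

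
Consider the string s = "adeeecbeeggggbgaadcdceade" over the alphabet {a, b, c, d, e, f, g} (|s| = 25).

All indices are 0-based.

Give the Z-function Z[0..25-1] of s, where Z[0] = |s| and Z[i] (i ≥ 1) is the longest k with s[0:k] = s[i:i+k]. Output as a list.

[25, 0, 0, 0, 0, 0, 0, 0, 0, 0, 0, 0, 0, 0, 0, 1, 2, 0, 0, 0, 0, 0, 3, 0, 0]

Z[0]=25
i=1: outside box; Z[1]=0
i=2: outside box; Z[2]=0
i=3: outside box; Z[3]=0
i=4: outside box; Z[4]=0
i=5: outside box; Z[5]=0
i=6: outside box; Z[6]=0
i=7: outside box; Z[7]=0
i=8: outside box; Z[8]=0
i=9: outside box; Z[9]=0
i=10: outside box; Z[10]=0
i=11: outside box; Z[11]=0
i=12: outside box; Z[12]=0
i=13: outside box; Z[13]=0
i=14: outside box; Z[14]=0
i=15: outside box; Z[15]=1 grow→box=[15,16)
i=16: outside box; Z[16]=2 grow→box=[16,18)
i=17: min(r-i=1, Z[1]=0)=0; Z[17]=0
i=18: outside box; Z[18]=0
i=19: outside box; Z[19]=0
i=20: outside box; Z[20]=0
i=21: outside box; Z[21]=0
i=22: outside box; Z[22]=3 grow→box=[22,25)
i=23: min(r-i=2, Z[1]=0)=0; Z[23]=0
i=24: min(r-i=1, Z[2]=0)=0; Z[24]=0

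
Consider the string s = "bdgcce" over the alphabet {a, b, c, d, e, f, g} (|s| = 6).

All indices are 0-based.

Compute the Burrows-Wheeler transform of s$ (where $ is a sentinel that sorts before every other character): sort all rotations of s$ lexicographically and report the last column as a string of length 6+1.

e$gcbcd

rank  rotation last
    0  $bdgcce  e
    1  bdgcce$  $
    2  cce$bdg  g
    3  ce$bdgc  c
    4  dgcce$b  b
    5  e$bdgcc  c
    6  gcce$bd  d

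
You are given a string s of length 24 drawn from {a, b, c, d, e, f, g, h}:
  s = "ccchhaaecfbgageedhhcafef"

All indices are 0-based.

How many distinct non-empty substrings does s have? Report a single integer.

rank | idx | suffix
   0 |   5 | aaecfbgageedhhcafef
   1 |   6 | aecfbgageedhhcafef
   2 |  20 | afef
   3 |  12 | ageedhhcafef
   4 |  10 | bgageedhhcafef
   5 |  19 | cafef
   6 |   0 | ccchhaaecfbgageedhhcafef
   7 |   1 | cchhaaecfbgageedhhcafef
   8 |   8 | cfbgageedhhcafef
   9 |   2 | chhaaecfbgageedhhcafef
  10 |  16 | dhhcafef
  11 |   7 | ecfbgageedhhcafef
  12 |  15 | edhhcafef
  13 |  14 | eedhhcafef
  14 |  22 | ef
  15 |  23 | f
  16 |   9 | fbgageedhhcafef
  17 |  21 | fef
  18 |  11 | gageedhhcafef
  19 |  13 | geedhhcafef
  20 |   4 | haaecfbgageedhhcafef
  21 |  18 | hcafef
  22 |   3 | hhaaecfbgageedhhcafef
  23 |  17 | hhcafef

SA = [5, 6, 20, 12, 10, 19, 0, 1, 8, 2, 16, 7, 15, 14, 22, 23, 9, 21, 11, 13, 4, 18, 3, 17]
i: (SA[i-1],SA[i]) lcp shared
  1: (5,6) 1 'a'
  2: (6,20) 1 'a'
  3: (20,12) 1 'a'
  4: (12,10) 0 ''
  5: (10,19) 0 ''
  6: (19,0) 1 'c'
  7: (0,1) 2 'cc'
  8: (1,8) 1 'c'
  9: (8,2) 1 'c'
  10: (2,16) 0 ''
  11: (16,7) 0 ''
  12: (7,15) 1 'e'
  13: (15,14) 1 'e'
  14: (14,22) 1 'e'
  15: (22,23) 0 ''
  16: (23,9) 1 'f'
  17: (9,21) 1 'f'
  18: (21,11) 0 ''
  19: (11,13) 1 'g'
  20: (13,4) 0 ''
  21: (4,18) 1 'h'
  22: (18,3) 1 'h'
  23: (3,17) 2 'hh'

n(n+1)/2 = 24·25/2 = 300
Σ LCP = 0 + 1 + 1 + 1 + 0 + 0 + 1 + 2 + 1 + 1 + 0 + 0 + 1 + 1 + 1 + 0 + 1 + 1 + 0 + 1 + 0 + 1 + 1 + 2 = 18
distinct = 300 − 18 = 282

282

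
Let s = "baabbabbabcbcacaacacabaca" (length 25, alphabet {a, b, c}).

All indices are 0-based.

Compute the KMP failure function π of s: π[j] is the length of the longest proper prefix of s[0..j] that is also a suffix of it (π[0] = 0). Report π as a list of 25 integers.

[0, 0, 0, 1, 1, 2, 1, 1, 2, 1, 0, 1, 0, 0, 0, 0, 0, 0, 0, 0, 0, 1, 2, 0, 0]

π[0] = 0
j=1 s[j]='a': π[1]=0 (border '')
j=2 s[j]='a': π[2]=0 (border '')
j=3 s[j]='b': π[3]=1 (border 'b')
j=4 s[j]='b': k: 1→0; π[4]=1 (border 'b')
j=5 s[j]='a': π[5]=2 (border 'ba')
j=6 s[j]='b': k: 2→0; π[6]=1 (border 'b')
j=7 s[j]='b': k: 1→0; π[7]=1 (border 'b')
j=8 s[j]='a': π[8]=2 (border 'ba')
j=9 s[j]='b': k: 2→0; π[9]=1 (border 'b')
j=10 s[j]='c': k: 1→0; π[10]=0 (border '')
j=11 s[j]='b': π[11]=1 (border 'b')
j=12 s[j]='c': k: 1→0; π[12]=0 (border '')
j=13 s[j]='a': π[13]=0 (border '')
j=14 s[j]='c': π[14]=0 (border '')
j=15 s[j]='a': π[15]=0 (border '')
j=16 s[j]='a': π[16]=0 (border '')
j=17 s[j]='c': π[17]=0 (border '')
j=18 s[j]='a': π[18]=0 (border '')
j=19 s[j]='c': π[19]=0 (border '')
j=20 s[j]='a': π[20]=0 (border '')
j=21 s[j]='b': π[21]=1 (border 'b')
j=22 s[j]='a': π[22]=2 (border 'ba')
j=23 s[j]='c': k: 2→0; π[23]=0 (border '')
j=24 s[j]='a': π[24]=0 (border '')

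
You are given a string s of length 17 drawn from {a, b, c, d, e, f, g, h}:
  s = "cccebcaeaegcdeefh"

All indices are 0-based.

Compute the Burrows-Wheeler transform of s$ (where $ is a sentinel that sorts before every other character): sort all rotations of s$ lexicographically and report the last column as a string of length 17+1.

hceeb$cgccacdeaeef

rank  rotation            last
    0  $cccebcaeaegcdeefh  h
    1  aeaegcdeefh$cccebc  c
    2  aegcdeefh$cccebcae  e
    3  bcaeaegcdeefh$ccce  e
    4  caeaegcdeefh$ccceb  b
    5  cccebcaeaegcdeefh$  $
    6  ccebcaeaegcdeefh$c  c
    7  cdeefh$cccebcaeaeg  g
    8  cebcaeaegcdeefh$cc  c
    9  deefh$cccebcaeaegc  c
   10  eaegcdeefh$cccebca  a
   11  ebcaeaegcdeefh$ccc  c
   12  eefh$cccebcaeaegcd  d
   13  efh$cccebcaeaegcde  e
   14  egcdeefh$cccebcaea  a
   15  fh$cccebcaeaegcdee  e
   16  gcdeefh$cccebcaeae  e
   17  h$cccebcaeaegcdeef  f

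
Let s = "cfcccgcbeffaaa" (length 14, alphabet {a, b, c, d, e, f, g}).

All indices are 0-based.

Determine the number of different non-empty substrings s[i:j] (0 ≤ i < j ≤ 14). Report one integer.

95

rank | idx | suffix
   0 |  13 | a
   1 |  12 | aa
   2 |  11 | aaa
   3 |   7 | beffaaa
   4 |   6 | cbeffaaa
   5 |   2 | cccgcbeffaaa
   6 |   3 | ccgcbeffaaa
   7 |   0 | cfcccgcbeffaaa
   8 |   4 | cgcbeffaaa
   9 |   8 | effaaa
  10 |  10 | faaa
  11 |   1 | fcccgcbeffaaa
  12 |   9 | ffaaa
  13 |   5 | gcbeffaaa

SA = [13, 12, 11, 7, 6, 2, 3, 0, 4, 8, 10, 1, 9, 5]
[i] adj suffixes → lcp
  [1] 13/12 → 1 ('a')
  [2] 12/11 → 2 ('aa')
  [3] 11/7 → 0 ('')
  [4] 7/6 → 0 ('')
  [5] 6/2 → 1 ('c')
  [6] 2/3 → 2 ('cc')
  [7] 3/0 → 1 ('c')
  [8] 0/4 → 1 ('c')
  [9] 4/8 → 0 ('')
  [10] 8/10 → 0 ('')
  [11] 10/1 → 1 ('f')
  [12] 1/9 → 1 ('f')
  [13] 9/5 → 0 ('')

n(n+1)/2 = 14·15/2 = 105
Σ LCP = 0 + 1 + 2 + 0 + 0 + 1 + 2 + 1 + 1 + 0 + 0 + 1 + 1 + 0 = 10
distinct = 105 − 10 = 95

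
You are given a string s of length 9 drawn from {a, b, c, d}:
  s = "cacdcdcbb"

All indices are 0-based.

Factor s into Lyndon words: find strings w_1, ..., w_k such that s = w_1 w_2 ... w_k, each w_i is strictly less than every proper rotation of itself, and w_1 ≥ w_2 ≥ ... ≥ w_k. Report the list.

["c", "acdcdcbb"]

emit factor 1: 'c' (i=0, period=1)
emit factor 2: 'acdcdcbb' (i=1, period=8)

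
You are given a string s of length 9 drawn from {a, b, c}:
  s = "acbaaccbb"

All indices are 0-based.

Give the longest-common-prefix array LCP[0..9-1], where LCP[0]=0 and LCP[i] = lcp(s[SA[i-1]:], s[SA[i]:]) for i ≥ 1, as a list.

[0, 1, 2, 0, 1, 1, 0, 2, 1]

rank→(start, suffix):
  0 → (3, 'aaccbb')
  1 → (0, 'acbaaccbb')
  2 → (4, 'accbb')
  3 → (8, 'b')
  4 → (2, 'baaccbb')
  5 → (7, 'bb')
  6 → (1, 'cbaaccbb')
  7 → (6, 'cbb')
  8 → (5, 'ccbb')

SA = [3, 0, 4, 8, 2, 7, 1, 6, 5]
i: (SA[i-1],SA[i]) lcp shared
  1: (3,0) 1 'a'
  2: (0,4) 2 'ac'
  3: (4,8) 0 ''
  4: (8,2) 1 'b'
  5: (2,7) 1 'b'
  6: (7,1) 0 ''
  7: (1,6) 2 'cb'
  8: (6,5) 1 'c'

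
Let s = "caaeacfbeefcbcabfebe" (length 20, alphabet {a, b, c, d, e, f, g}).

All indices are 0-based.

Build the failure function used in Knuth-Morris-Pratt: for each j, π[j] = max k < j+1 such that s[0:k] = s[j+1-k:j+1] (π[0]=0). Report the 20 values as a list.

π[0] = 0
j=1 s[j]='a': π[1]=0 (border '')
j=2 s[j]='a': π[2]=0 (border '')
j=3 s[j]='e': π[3]=0 (border '')
j=4 s[j]='a': π[4]=0 (border '')
j=5 s[j]='c': π[5]=1 (border 'c')
j=6 s[j]='f': k: 1→0; π[6]=0 (border '')
j=7 s[j]='b': π[7]=0 (border '')
j=8 s[j]='e': π[8]=0 (border '')
j=9 s[j]='e': π[9]=0 (border '')
j=10 s[j]='f': π[10]=0 (border '')
j=11 s[j]='c': π[11]=1 (border 'c')
j=12 s[j]='b': k: 1→0; π[12]=0 (border '')
j=13 s[j]='c': π[13]=1 (border 'c')
j=14 s[j]='a': π[14]=2 (border 'ca')
j=15 s[j]='b': k: 2→0; π[15]=0 (border '')
j=16 s[j]='f': π[16]=0 (border '')
j=17 s[j]='e': π[17]=0 (border '')
j=18 s[j]='b': π[18]=0 (border '')
j=19 s[j]='e': π[19]=0 (border '')

[0, 0, 0, 0, 0, 1, 0, 0, 0, 0, 0, 1, 0, 1, 2, 0, 0, 0, 0, 0]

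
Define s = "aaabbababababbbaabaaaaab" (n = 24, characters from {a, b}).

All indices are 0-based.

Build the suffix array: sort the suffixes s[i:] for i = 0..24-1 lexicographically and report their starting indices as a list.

[18, 19, 20, 0, 21, 15, 1, 22, 16, 5, 7, 9, 2, 11, 23, 17, 14, 4, 6, 8, 10, 13, 3, 12]

rank→(start, suffix):
  0 → (18, 'aaaaab')
  1 → (19, 'aaaab')
  2 → (20, 'aaab')
  3 → (0, 'aaabbababababbbaabaaaaab')
  4 → (21, 'aab')
  5 → (15, 'aabaaaaab')
  6 → (1, 'aabbababababbbaabaaaaab')
  7 → (22, 'ab')
  8 → (16, 'abaaaaab')
  9 → (5, 'ababababbbaabaaaaab')
  10 → (7, 'abababbbaabaaaaab')
  11 → (9, 'ababbbaabaaaaab')
  12 → (2, 'abbababababbbaabaaaaab')
  13 → (11, 'abbbaabaaaaab')
  14 → (23, 'b')
  15 → (17, 'baaaaab')
  16 → (14, 'baabaaaaab')
  17 → (4, 'bababababbbaabaaaaab')
  18 → (6, 'babababbbaabaaaaab')
  19 → (8, 'bababbbaabaaaaab')
  20 → (10, 'babbbaabaaaaab')
  21 → (13, 'bbaabaaaaab')
  22 → (3, 'bbababababbbaabaaaaab')
  23 → (12, 'bbbaabaaaaab')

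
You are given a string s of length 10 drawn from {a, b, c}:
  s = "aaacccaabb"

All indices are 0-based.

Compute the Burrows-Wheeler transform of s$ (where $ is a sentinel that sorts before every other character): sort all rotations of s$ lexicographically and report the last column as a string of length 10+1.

rank  rotation     last
    0  $aaacccaabb  b
    1  aaacccaabb$  $
    2  aabb$aaaccc  c
    3  aacccaabb$a  a
    4  abb$aaaccca  a
    5  acccaabb$aa  a
    6  b$aaacccaab  b
    7  bb$aaacccaa  a
    8  caabb$aaacc  c
    9  ccaabb$aaac  c
   10  cccaabb$aaa  a

b$caaabacca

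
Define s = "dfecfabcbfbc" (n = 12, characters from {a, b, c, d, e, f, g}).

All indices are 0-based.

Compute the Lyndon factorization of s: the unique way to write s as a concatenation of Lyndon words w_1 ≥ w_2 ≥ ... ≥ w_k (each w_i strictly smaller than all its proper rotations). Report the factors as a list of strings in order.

["dfe", "cf", "abcbfbc"]

emit factor 1: 'dfe' (i=0, period=3)
emit factor 2: 'cf' (i=3, period=2)
emit factor 3: 'abcbfbc' (i=5, period=7)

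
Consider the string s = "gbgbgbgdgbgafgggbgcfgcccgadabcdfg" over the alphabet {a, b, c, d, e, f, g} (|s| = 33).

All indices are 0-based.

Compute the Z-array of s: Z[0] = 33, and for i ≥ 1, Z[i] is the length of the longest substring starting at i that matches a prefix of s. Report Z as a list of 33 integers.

[33, 0, 5, 0, 3, 0, 1, 0, 3, 0, 1, 0, 0, 1, 1, 3, 0, 1, 0, 0, 1, 0, 0, 0, 1, 0, 0, 0, 0, 0, 0, 0, 1]

Z[0]=33
i=1: fresh scan; Z[1]=0
i=2: fresh scan; Z[2]=5 extend→box=[2,7)
i=3: min(r-i=4, Z[1]=0)=0; Z[3]=0
i=4: min(r-i=3, Z[2]=5)=3; Z[4]=3
i=5: min(r-i=2, Z[3]=0)=0; Z[5]=0
i=6: min(r-i=1, Z[4]=3)=1; Z[6]=1
i=7: fresh scan; Z[7]=0
i=8: fresh scan; Z[8]=3 extend→box=[8,11)
i=9: min(r-i=2, Z[1]=0)=0; Z[9]=0
i=10: min(r-i=1, Z[2]=5)=1; Z[10]=1
i=11: fresh scan; Z[11]=0
i=12: fresh scan; Z[12]=0
i=13: fresh scan; Z[13]=1 extend→box=[13,14)
i=14: fresh scan; Z[14]=1 extend→box=[14,15)
i=15: fresh scan; Z[15]=3 extend→box=[15,18)
i=16: min(r-i=2, Z[1]=0)=0; Z[16]=0
i=17: min(r-i=1, Z[2]=5)=1; Z[17]=1
i=18: fresh scan; Z[18]=0
i=19: fresh scan; Z[19]=0
i=20: fresh scan; Z[20]=1 extend→box=[20,21)
i=21: fresh scan; Z[21]=0
i=22: fresh scan; Z[22]=0
i=23: fresh scan; Z[23]=0
i=24: fresh scan; Z[24]=1 extend→box=[24,25)
i=25: fresh scan; Z[25]=0
i=26: fresh scan; Z[26]=0
i=27: fresh scan; Z[27]=0
i=28: fresh scan; Z[28]=0
i=29: fresh scan; Z[29]=0
i=30: fresh scan; Z[30]=0
i=31: fresh scan; Z[31]=0
i=32: fresh scan; Z[32]=1 extend→box=[32,33)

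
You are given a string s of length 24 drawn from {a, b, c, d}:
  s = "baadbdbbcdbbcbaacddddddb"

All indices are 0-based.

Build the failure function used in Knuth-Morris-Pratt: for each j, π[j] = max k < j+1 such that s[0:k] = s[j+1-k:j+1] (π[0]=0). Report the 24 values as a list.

π[0] = 0
j=1 s[j]='a': π[1]=0 (border '')
j=2 s[j]='a': π[2]=0 (border '')
j=3 s[j]='d': π[3]=0 (border '')
j=4 s[j]='b': π[4]=1 (border 'b')
j=5 s[j]='d': k: 1→0; π[5]=0 (border '')
j=6 s[j]='b': π[6]=1 (border 'b')
j=7 s[j]='b': k: 1→0; π[7]=1 (border 'b')
j=8 s[j]='c': k: 1→0; π[8]=0 (border '')
j=9 s[j]='d': π[9]=0 (border '')
j=10 s[j]='b': π[10]=1 (border 'b')
j=11 s[j]='b': k: 1→0; π[11]=1 (border 'b')
j=12 s[j]='c': k: 1→0; π[12]=0 (border '')
j=13 s[j]='b': π[13]=1 (border 'b')
j=14 s[j]='a': π[14]=2 (border 'ba')
j=15 s[j]='a': π[15]=3 (border 'baa')
j=16 s[j]='c': k: 3→0; π[16]=0 (border '')
j=17 s[j]='d': π[17]=0 (border '')
j=18 s[j]='d': π[18]=0 (border '')
j=19 s[j]='d': π[19]=0 (border '')
j=20 s[j]='d': π[20]=0 (border '')
j=21 s[j]='d': π[21]=0 (border '')
j=22 s[j]='d': π[22]=0 (border '')
j=23 s[j]='b': π[23]=1 (border 'b')

[0, 0, 0, 0, 1, 0, 1, 1, 0, 0, 1, 1, 0, 1, 2, 3, 0, 0, 0, 0, 0, 0, 0, 1]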